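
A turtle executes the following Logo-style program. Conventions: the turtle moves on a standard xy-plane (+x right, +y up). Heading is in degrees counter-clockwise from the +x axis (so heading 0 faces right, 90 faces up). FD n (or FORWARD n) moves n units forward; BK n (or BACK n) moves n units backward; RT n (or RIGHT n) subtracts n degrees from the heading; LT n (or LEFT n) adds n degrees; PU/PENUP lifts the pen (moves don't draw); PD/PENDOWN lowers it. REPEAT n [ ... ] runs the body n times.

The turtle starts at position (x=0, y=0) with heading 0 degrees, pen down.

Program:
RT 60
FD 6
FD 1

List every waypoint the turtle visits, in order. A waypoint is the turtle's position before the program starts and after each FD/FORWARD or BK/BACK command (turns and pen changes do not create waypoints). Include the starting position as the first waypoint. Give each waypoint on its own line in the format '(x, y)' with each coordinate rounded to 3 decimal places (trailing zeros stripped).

Answer: (0, 0)
(3, -5.196)
(3.5, -6.062)

Derivation:
Executing turtle program step by step:
Start: pos=(0,0), heading=0, pen down
RT 60: heading 0 -> 300
FD 6: (0,0) -> (3,-5.196) [heading=300, draw]
FD 1: (3,-5.196) -> (3.5,-6.062) [heading=300, draw]
Final: pos=(3.5,-6.062), heading=300, 2 segment(s) drawn
Waypoints (3 total):
(0, 0)
(3, -5.196)
(3.5, -6.062)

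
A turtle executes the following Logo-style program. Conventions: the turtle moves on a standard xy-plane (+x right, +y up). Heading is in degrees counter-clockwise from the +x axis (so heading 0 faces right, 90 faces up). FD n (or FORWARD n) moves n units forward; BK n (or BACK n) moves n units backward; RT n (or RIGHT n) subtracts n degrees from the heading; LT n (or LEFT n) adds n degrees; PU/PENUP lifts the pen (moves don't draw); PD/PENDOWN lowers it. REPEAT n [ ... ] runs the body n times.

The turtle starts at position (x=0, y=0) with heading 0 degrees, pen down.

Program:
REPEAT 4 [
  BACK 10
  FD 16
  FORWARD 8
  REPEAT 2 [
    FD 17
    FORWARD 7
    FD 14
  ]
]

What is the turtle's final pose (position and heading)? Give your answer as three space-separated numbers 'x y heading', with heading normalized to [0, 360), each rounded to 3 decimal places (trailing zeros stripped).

Answer: 360 0 0

Derivation:
Executing turtle program step by step:
Start: pos=(0,0), heading=0, pen down
REPEAT 4 [
  -- iteration 1/4 --
  BK 10: (0,0) -> (-10,0) [heading=0, draw]
  FD 16: (-10,0) -> (6,0) [heading=0, draw]
  FD 8: (6,0) -> (14,0) [heading=0, draw]
  REPEAT 2 [
    -- iteration 1/2 --
    FD 17: (14,0) -> (31,0) [heading=0, draw]
    FD 7: (31,0) -> (38,0) [heading=0, draw]
    FD 14: (38,0) -> (52,0) [heading=0, draw]
    -- iteration 2/2 --
    FD 17: (52,0) -> (69,0) [heading=0, draw]
    FD 7: (69,0) -> (76,0) [heading=0, draw]
    FD 14: (76,0) -> (90,0) [heading=0, draw]
  ]
  -- iteration 2/4 --
  BK 10: (90,0) -> (80,0) [heading=0, draw]
  FD 16: (80,0) -> (96,0) [heading=0, draw]
  FD 8: (96,0) -> (104,0) [heading=0, draw]
  REPEAT 2 [
    -- iteration 1/2 --
    FD 17: (104,0) -> (121,0) [heading=0, draw]
    FD 7: (121,0) -> (128,0) [heading=0, draw]
    FD 14: (128,0) -> (142,0) [heading=0, draw]
    -- iteration 2/2 --
    FD 17: (142,0) -> (159,0) [heading=0, draw]
    FD 7: (159,0) -> (166,0) [heading=0, draw]
    FD 14: (166,0) -> (180,0) [heading=0, draw]
  ]
  -- iteration 3/4 --
  BK 10: (180,0) -> (170,0) [heading=0, draw]
  FD 16: (170,0) -> (186,0) [heading=0, draw]
  FD 8: (186,0) -> (194,0) [heading=0, draw]
  REPEAT 2 [
    -- iteration 1/2 --
    FD 17: (194,0) -> (211,0) [heading=0, draw]
    FD 7: (211,0) -> (218,0) [heading=0, draw]
    FD 14: (218,0) -> (232,0) [heading=0, draw]
    -- iteration 2/2 --
    FD 17: (232,0) -> (249,0) [heading=0, draw]
    FD 7: (249,0) -> (256,0) [heading=0, draw]
    FD 14: (256,0) -> (270,0) [heading=0, draw]
  ]
  -- iteration 4/4 --
  BK 10: (270,0) -> (260,0) [heading=0, draw]
  FD 16: (260,0) -> (276,0) [heading=0, draw]
  FD 8: (276,0) -> (284,0) [heading=0, draw]
  REPEAT 2 [
    -- iteration 1/2 --
    FD 17: (284,0) -> (301,0) [heading=0, draw]
    FD 7: (301,0) -> (308,0) [heading=0, draw]
    FD 14: (308,0) -> (322,0) [heading=0, draw]
    -- iteration 2/2 --
    FD 17: (322,0) -> (339,0) [heading=0, draw]
    FD 7: (339,0) -> (346,0) [heading=0, draw]
    FD 14: (346,0) -> (360,0) [heading=0, draw]
  ]
]
Final: pos=(360,0), heading=0, 36 segment(s) drawn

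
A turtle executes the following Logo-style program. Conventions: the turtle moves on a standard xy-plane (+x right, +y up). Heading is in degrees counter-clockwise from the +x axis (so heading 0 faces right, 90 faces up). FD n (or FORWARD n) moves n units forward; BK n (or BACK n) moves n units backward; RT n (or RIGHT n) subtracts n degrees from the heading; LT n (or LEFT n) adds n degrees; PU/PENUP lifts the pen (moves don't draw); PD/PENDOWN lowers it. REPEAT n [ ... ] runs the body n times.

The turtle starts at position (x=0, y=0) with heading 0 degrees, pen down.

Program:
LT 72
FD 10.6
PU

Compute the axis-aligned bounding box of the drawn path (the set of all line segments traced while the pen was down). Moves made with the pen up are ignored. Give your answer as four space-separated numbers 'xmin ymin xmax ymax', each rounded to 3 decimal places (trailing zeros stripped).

Answer: 0 0 3.276 10.081

Derivation:
Executing turtle program step by step:
Start: pos=(0,0), heading=0, pen down
LT 72: heading 0 -> 72
FD 10.6: (0,0) -> (3.276,10.081) [heading=72, draw]
PU: pen up
Final: pos=(3.276,10.081), heading=72, 1 segment(s) drawn

Segment endpoints: x in {0, 3.276}, y in {0, 10.081}
xmin=0, ymin=0, xmax=3.276, ymax=10.081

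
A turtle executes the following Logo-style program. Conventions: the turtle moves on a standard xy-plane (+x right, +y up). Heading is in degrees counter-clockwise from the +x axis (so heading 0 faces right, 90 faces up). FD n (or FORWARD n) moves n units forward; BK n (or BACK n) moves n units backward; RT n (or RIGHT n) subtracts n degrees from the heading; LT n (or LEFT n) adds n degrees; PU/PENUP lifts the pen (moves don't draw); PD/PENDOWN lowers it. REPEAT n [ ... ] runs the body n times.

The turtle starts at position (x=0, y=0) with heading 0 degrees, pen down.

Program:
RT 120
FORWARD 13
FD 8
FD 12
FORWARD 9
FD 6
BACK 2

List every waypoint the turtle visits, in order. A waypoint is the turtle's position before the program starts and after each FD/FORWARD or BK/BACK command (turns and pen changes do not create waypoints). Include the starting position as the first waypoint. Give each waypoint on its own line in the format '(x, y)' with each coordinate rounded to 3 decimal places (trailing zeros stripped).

Executing turtle program step by step:
Start: pos=(0,0), heading=0, pen down
RT 120: heading 0 -> 240
FD 13: (0,0) -> (-6.5,-11.258) [heading=240, draw]
FD 8: (-6.5,-11.258) -> (-10.5,-18.187) [heading=240, draw]
FD 12: (-10.5,-18.187) -> (-16.5,-28.579) [heading=240, draw]
FD 9: (-16.5,-28.579) -> (-21,-36.373) [heading=240, draw]
FD 6: (-21,-36.373) -> (-24,-41.569) [heading=240, draw]
BK 2: (-24,-41.569) -> (-23,-39.837) [heading=240, draw]
Final: pos=(-23,-39.837), heading=240, 6 segment(s) drawn
Waypoints (7 total):
(0, 0)
(-6.5, -11.258)
(-10.5, -18.187)
(-16.5, -28.579)
(-21, -36.373)
(-24, -41.569)
(-23, -39.837)

Answer: (0, 0)
(-6.5, -11.258)
(-10.5, -18.187)
(-16.5, -28.579)
(-21, -36.373)
(-24, -41.569)
(-23, -39.837)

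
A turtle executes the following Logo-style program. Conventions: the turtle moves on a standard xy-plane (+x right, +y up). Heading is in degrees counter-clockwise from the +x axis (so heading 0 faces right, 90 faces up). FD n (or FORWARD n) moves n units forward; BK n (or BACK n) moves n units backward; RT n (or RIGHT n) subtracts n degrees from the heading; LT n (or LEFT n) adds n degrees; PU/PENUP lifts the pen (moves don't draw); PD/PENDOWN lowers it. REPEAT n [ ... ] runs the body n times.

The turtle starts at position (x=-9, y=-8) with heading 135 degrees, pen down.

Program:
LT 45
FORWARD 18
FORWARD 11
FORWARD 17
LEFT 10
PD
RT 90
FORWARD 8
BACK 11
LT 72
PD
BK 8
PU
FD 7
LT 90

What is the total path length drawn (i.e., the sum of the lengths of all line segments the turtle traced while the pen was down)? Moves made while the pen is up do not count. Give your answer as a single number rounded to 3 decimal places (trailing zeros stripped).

Executing turtle program step by step:
Start: pos=(-9,-8), heading=135, pen down
LT 45: heading 135 -> 180
FD 18: (-9,-8) -> (-27,-8) [heading=180, draw]
FD 11: (-27,-8) -> (-38,-8) [heading=180, draw]
FD 17: (-38,-8) -> (-55,-8) [heading=180, draw]
LT 10: heading 180 -> 190
PD: pen down
RT 90: heading 190 -> 100
FD 8: (-55,-8) -> (-56.389,-0.122) [heading=100, draw]
BK 11: (-56.389,-0.122) -> (-54.479,-10.954) [heading=100, draw]
LT 72: heading 100 -> 172
PD: pen down
BK 8: (-54.479,-10.954) -> (-46.557,-12.068) [heading=172, draw]
PU: pen up
FD 7: (-46.557,-12.068) -> (-53.489,-11.094) [heading=172, move]
LT 90: heading 172 -> 262
Final: pos=(-53.489,-11.094), heading=262, 6 segment(s) drawn

Segment lengths:
  seg 1: (-9,-8) -> (-27,-8), length = 18
  seg 2: (-27,-8) -> (-38,-8), length = 11
  seg 3: (-38,-8) -> (-55,-8), length = 17
  seg 4: (-55,-8) -> (-56.389,-0.122), length = 8
  seg 5: (-56.389,-0.122) -> (-54.479,-10.954), length = 11
  seg 6: (-54.479,-10.954) -> (-46.557,-12.068), length = 8
Total = 73

Answer: 73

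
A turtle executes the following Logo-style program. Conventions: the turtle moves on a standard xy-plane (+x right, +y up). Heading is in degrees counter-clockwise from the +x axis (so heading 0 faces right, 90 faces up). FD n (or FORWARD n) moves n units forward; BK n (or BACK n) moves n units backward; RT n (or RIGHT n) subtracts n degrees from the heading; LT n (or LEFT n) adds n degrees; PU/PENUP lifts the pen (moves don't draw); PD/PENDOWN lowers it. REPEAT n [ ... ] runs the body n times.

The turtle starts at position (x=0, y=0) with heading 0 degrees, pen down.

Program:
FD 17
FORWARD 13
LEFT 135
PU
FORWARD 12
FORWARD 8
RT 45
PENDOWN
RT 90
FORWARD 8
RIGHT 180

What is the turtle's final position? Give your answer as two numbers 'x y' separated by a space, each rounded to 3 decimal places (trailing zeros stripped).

Executing turtle program step by step:
Start: pos=(0,0), heading=0, pen down
FD 17: (0,0) -> (17,0) [heading=0, draw]
FD 13: (17,0) -> (30,0) [heading=0, draw]
LT 135: heading 0 -> 135
PU: pen up
FD 12: (30,0) -> (21.515,8.485) [heading=135, move]
FD 8: (21.515,8.485) -> (15.858,14.142) [heading=135, move]
RT 45: heading 135 -> 90
PD: pen down
RT 90: heading 90 -> 0
FD 8: (15.858,14.142) -> (23.858,14.142) [heading=0, draw]
RT 180: heading 0 -> 180
Final: pos=(23.858,14.142), heading=180, 3 segment(s) drawn

Answer: 23.858 14.142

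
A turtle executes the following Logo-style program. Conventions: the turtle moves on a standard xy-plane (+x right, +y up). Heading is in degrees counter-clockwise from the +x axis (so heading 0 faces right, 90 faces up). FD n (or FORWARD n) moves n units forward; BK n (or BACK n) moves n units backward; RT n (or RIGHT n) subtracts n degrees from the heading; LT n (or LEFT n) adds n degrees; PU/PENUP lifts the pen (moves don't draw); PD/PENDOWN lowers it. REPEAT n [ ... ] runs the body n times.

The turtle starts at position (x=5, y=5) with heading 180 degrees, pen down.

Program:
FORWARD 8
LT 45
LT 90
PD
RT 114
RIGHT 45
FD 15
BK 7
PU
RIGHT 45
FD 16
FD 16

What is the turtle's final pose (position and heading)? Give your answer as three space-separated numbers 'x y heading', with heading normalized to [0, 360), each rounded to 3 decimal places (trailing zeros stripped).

Answer: -21.776 38.128 111

Derivation:
Executing turtle program step by step:
Start: pos=(5,5), heading=180, pen down
FD 8: (5,5) -> (-3,5) [heading=180, draw]
LT 45: heading 180 -> 225
LT 90: heading 225 -> 315
PD: pen down
RT 114: heading 315 -> 201
RT 45: heading 201 -> 156
FD 15: (-3,5) -> (-16.703,11.101) [heading=156, draw]
BK 7: (-16.703,11.101) -> (-10.308,8.254) [heading=156, draw]
PU: pen up
RT 45: heading 156 -> 111
FD 16: (-10.308,8.254) -> (-16.042,23.191) [heading=111, move]
FD 16: (-16.042,23.191) -> (-21.776,38.128) [heading=111, move]
Final: pos=(-21.776,38.128), heading=111, 3 segment(s) drawn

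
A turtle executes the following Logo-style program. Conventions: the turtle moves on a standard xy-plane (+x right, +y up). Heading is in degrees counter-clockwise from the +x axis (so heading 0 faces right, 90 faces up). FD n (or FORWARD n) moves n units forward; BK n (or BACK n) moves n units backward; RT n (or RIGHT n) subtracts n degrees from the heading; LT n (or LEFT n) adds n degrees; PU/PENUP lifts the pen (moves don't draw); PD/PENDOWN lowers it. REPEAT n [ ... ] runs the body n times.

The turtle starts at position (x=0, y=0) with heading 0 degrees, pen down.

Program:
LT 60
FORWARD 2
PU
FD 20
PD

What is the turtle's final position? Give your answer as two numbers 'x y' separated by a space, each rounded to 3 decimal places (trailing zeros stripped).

Answer: 11 19.053

Derivation:
Executing turtle program step by step:
Start: pos=(0,0), heading=0, pen down
LT 60: heading 0 -> 60
FD 2: (0,0) -> (1,1.732) [heading=60, draw]
PU: pen up
FD 20: (1,1.732) -> (11,19.053) [heading=60, move]
PD: pen down
Final: pos=(11,19.053), heading=60, 1 segment(s) drawn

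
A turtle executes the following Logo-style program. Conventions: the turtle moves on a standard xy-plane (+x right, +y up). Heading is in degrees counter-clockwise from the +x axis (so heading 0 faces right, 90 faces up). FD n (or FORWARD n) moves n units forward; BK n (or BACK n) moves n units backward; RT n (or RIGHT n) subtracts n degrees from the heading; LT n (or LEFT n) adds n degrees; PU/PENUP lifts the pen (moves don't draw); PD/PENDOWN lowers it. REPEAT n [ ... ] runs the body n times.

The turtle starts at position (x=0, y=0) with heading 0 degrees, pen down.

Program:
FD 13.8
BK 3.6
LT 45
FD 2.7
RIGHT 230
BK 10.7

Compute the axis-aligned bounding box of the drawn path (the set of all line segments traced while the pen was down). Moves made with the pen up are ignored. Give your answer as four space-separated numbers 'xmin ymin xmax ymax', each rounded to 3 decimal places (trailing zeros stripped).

Answer: 0 0 22.768 1.909

Derivation:
Executing turtle program step by step:
Start: pos=(0,0), heading=0, pen down
FD 13.8: (0,0) -> (13.8,0) [heading=0, draw]
BK 3.6: (13.8,0) -> (10.2,0) [heading=0, draw]
LT 45: heading 0 -> 45
FD 2.7: (10.2,0) -> (12.109,1.909) [heading=45, draw]
RT 230: heading 45 -> 175
BK 10.7: (12.109,1.909) -> (22.768,0.977) [heading=175, draw]
Final: pos=(22.768,0.977), heading=175, 4 segment(s) drawn

Segment endpoints: x in {0, 10.2, 12.109, 13.8, 22.768}, y in {0, 0.977, 1.909}
xmin=0, ymin=0, xmax=22.768, ymax=1.909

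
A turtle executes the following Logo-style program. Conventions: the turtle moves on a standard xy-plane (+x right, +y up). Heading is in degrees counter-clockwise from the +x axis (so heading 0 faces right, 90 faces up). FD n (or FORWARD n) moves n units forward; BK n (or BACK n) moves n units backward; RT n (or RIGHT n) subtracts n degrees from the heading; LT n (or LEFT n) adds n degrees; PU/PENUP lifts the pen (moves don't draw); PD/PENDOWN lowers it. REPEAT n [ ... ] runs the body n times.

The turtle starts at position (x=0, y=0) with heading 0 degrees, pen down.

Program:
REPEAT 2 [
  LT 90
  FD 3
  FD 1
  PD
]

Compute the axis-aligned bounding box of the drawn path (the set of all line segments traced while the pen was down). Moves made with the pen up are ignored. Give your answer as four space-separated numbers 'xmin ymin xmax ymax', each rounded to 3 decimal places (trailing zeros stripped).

Answer: -4 0 0 4

Derivation:
Executing turtle program step by step:
Start: pos=(0,0), heading=0, pen down
REPEAT 2 [
  -- iteration 1/2 --
  LT 90: heading 0 -> 90
  FD 3: (0,0) -> (0,3) [heading=90, draw]
  FD 1: (0,3) -> (0,4) [heading=90, draw]
  PD: pen down
  -- iteration 2/2 --
  LT 90: heading 90 -> 180
  FD 3: (0,4) -> (-3,4) [heading=180, draw]
  FD 1: (-3,4) -> (-4,4) [heading=180, draw]
  PD: pen down
]
Final: pos=(-4,4), heading=180, 4 segment(s) drawn

Segment endpoints: x in {-4, -3, 0, 0, 0}, y in {0, 3, 4}
xmin=-4, ymin=0, xmax=0, ymax=4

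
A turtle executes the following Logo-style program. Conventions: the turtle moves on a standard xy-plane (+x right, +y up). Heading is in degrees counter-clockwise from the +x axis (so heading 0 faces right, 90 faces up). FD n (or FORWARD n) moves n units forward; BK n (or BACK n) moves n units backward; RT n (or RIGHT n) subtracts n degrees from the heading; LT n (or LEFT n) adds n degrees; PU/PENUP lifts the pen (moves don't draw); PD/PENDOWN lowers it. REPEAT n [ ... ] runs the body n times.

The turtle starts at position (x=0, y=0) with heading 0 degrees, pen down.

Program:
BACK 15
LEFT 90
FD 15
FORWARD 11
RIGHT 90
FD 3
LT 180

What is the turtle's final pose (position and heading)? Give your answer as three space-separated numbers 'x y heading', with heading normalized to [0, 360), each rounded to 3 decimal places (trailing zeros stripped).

Executing turtle program step by step:
Start: pos=(0,0), heading=0, pen down
BK 15: (0,0) -> (-15,0) [heading=0, draw]
LT 90: heading 0 -> 90
FD 15: (-15,0) -> (-15,15) [heading=90, draw]
FD 11: (-15,15) -> (-15,26) [heading=90, draw]
RT 90: heading 90 -> 0
FD 3: (-15,26) -> (-12,26) [heading=0, draw]
LT 180: heading 0 -> 180
Final: pos=(-12,26), heading=180, 4 segment(s) drawn

Answer: -12 26 180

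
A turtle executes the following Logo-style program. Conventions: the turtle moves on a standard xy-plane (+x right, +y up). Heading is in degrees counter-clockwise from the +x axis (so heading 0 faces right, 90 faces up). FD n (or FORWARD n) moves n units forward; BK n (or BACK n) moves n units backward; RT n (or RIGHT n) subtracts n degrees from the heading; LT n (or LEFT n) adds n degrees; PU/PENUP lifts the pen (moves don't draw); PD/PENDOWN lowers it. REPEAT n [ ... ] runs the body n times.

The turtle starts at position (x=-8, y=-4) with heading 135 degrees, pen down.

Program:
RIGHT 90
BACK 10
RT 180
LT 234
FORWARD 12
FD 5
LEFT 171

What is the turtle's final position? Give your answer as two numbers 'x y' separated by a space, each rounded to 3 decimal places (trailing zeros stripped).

Executing turtle program step by step:
Start: pos=(-8,-4), heading=135, pen down
RT 90: heading 135 -> 45
BK 10: (-8,-4) -> (-15.071,-11.071) [heading=45, draw]
RT 180: heading 45 -> 225
LT 234: heading 225 -> 99
FD 12: (-15.071,-11.071) -> (-16.948,0.781) [heading=99, draw]
FD 5: (-16.948,0.781) -> (-17.73,5.72) [heading=99, draw]
LT 171: heading 99 -> 270
Final: pos=(-17.73,5.72), heading=270, 3 segment(s) drawn

Answer: -17.73 5.72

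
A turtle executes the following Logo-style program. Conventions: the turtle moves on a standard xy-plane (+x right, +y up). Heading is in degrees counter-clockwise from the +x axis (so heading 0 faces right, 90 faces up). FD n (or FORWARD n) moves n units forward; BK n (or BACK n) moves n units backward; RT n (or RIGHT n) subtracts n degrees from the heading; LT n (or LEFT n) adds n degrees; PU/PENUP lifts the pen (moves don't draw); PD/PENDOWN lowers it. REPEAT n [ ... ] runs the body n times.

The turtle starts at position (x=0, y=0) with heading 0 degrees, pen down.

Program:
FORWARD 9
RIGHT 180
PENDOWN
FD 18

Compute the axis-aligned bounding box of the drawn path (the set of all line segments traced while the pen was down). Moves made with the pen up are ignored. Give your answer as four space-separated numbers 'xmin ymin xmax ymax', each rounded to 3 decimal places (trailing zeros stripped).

Answer: -9 0 9 0

Derivation:
Executing turtle program step by step:
Start: pos=(0,0), heading=0, pen down
FD 9: (0,0) -> (9,0) [heading=0, draw]
RT 180: heading 0 -> 180
PD: pen down
FD 18: (9,0) -> (-9,0) [heading=180, draw]
Final: pos=(-9,0), heading=180, 2 segment(s) drawn

Segment endpoints: x in {-9, 0, 9}, y in {0, 0}
xmin=-9, ymin=0, xmax=9, ymax=0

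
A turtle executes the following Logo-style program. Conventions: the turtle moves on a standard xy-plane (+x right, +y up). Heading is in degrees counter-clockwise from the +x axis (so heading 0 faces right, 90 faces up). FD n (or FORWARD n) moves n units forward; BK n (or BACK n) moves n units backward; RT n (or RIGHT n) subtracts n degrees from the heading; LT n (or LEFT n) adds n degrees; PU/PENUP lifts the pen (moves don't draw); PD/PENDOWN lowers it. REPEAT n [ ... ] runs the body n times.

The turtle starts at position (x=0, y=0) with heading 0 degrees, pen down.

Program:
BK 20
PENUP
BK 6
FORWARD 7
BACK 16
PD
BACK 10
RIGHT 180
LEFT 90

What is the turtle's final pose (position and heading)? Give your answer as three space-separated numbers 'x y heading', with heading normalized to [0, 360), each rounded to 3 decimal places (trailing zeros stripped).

Executing turtle program step by step:
Start: pos=(0,0), heading=0, pen down
BK 20: (0,0) -> (-20,0) [heading=0, draw]
PU: pen up
BK 6: (-20,0) -> (-26,0) [heading=0, move]
FD 7: (-26,0) -> (-19,0) [heading=0, move]
BK 16: (-19,0) -> (-35,0) [heading=0, move]
PD: pen down
BK 10: (-35,0) -> (-45,0) [heading=0, draw]
RT 180: heading 0 -> 180
LT 90: heading 180 -> 270
Final: pos=(-45,0), heading=270, 2 segment(s) drawn

Answer: -45 0 270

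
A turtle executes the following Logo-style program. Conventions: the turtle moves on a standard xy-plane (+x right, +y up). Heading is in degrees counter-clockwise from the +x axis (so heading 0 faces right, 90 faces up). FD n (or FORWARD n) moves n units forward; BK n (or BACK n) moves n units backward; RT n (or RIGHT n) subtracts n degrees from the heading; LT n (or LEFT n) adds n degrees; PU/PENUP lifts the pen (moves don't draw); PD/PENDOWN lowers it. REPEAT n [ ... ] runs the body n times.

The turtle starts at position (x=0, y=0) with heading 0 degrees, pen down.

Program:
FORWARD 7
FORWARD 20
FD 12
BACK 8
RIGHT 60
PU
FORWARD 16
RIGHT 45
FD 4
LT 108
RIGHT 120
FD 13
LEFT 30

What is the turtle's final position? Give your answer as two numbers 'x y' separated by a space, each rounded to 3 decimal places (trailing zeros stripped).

Executing turtle program step by step:
Start: pos=(0,0), heading=0, pen down
FD 7: (0,0) -> (7,0) [heading=0, draw]
FD 20: (7,0) -> (27,0) [heading=0, draw]
FD 12: (27,0) -> (39,0) [heading=0, draw]
BK 8: (39,0) -> (31,0) [heading=0, draw]
RT 60: heading 0 -> 300
PU: pen up
FD 16: (31,0) -> (39,-13.856) [heading=300, move]
RT 45: heading 300 -> 255
FD 4: (39,-13.856) -> (37.965,-17.72) [heading=255, move]
LT 108: heading 255 -> 3
RT 120: heading 3 -> 243
FD 13: (37.965,-17.72) -> (32.063,-29.303) [heading=243, move]
LT 30: heading 243 -> 273
Final: pos=(32.063,-29.303), heading=273, 4 segment(s) drawn

Answer: 32.063 -29.303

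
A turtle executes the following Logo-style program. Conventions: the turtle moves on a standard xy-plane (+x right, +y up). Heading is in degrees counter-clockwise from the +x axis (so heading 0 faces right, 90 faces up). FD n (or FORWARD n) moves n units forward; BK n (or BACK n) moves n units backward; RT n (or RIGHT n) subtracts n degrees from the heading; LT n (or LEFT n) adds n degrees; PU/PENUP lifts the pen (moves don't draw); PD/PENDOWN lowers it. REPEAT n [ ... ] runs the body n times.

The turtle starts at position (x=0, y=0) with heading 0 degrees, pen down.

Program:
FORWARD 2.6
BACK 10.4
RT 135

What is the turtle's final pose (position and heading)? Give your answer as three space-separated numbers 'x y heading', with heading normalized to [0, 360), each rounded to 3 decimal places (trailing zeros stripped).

Answer: -7.8 0 225

Derivation:
Executing turtle program step by step:
Start: pos=(0,0), heading=0, pen down
FD 2.6: (0,0) -> (2.6,0) [heading=0, draw]
BK 10.4: (2.6,0) -> (-7.8,0) [heading=0, draw]
RT 135: heading 0 -> 225
Final: pos=(-7.8,0), heading=225, 2 segment(s) drawn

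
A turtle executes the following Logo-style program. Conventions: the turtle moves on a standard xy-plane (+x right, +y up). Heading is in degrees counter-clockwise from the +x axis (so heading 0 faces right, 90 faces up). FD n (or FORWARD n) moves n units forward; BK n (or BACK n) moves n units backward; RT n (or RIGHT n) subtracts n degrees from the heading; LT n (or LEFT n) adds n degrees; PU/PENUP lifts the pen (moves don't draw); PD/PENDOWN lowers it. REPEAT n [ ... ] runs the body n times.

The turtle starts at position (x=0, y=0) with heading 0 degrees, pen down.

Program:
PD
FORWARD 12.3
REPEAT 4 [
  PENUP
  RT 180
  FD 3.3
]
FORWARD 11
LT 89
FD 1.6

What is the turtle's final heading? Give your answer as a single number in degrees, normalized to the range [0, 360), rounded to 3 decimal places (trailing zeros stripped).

Answer: 89

Derivation:
Executing turtle program step by step:
Start: pos=(0,0), heading=0, pen down
PD: pen down
FD 12.3: (0,0) -> (12.3,0) [heading=0, draw]
REPEAT 4 [
  -- iteration 1/4 --
  PU: pen up
  RT 180: heading 0 -> 180
  FD 3.3: (12.3,0) -> (9,0) [heading=180, move]
  -- iteration 2/4 --
  PU: pen up
  RT 180: heading 180 -> 0
  FD 3.3: (9,0) -> (12.3,0) [heading=0, move]
  -- iteration 3/4 --
  PU: pen up
  RT 180: heading 0 -> 180
  FD 3.3: (12.3,0) -> (9,0) [heading=180, move]
  -- iteration 4/4 --
  PU: pen up
  RT 180: heading 180 -> 0
  FD 3.3: (9,0) -> (12.3,0) [heading=0, move]
]
FD 11: (12.3,0) -> (23.3,0) [heading=0, move]
LT 89: heading 0 -> 89
FD 1.6: (23.3,0) -> (23.328,1.6) [heading=89, move]
Final: pos=(23.328,1.6), heading=89, 1 segment(s) drawn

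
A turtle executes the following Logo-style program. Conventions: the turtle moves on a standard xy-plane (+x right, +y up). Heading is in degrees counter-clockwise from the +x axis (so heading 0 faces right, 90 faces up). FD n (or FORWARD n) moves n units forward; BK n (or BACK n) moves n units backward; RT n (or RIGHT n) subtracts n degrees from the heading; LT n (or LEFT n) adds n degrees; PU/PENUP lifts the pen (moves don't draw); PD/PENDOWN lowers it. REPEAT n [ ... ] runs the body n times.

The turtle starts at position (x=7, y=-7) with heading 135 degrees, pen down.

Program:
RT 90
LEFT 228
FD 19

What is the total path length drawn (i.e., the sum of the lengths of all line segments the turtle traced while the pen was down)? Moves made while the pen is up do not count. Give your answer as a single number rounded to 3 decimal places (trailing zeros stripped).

Executing turtle program step by step:
Start: pos=(7,-7), heading=135, pen down
RT 90: heading 135 -> 45
LT 228: heading 45 -> 273
FD 19: (7,-7) -> (7.994,-25.974) [heading=273, draw]
Final: pos=(7.994,-25.974), heading=273, 1 segment(s) drawn

Segment lengths:
  seg 1: (7,-7) -> (7.994,-25.974), length = 19
Total = 19

Answer: 19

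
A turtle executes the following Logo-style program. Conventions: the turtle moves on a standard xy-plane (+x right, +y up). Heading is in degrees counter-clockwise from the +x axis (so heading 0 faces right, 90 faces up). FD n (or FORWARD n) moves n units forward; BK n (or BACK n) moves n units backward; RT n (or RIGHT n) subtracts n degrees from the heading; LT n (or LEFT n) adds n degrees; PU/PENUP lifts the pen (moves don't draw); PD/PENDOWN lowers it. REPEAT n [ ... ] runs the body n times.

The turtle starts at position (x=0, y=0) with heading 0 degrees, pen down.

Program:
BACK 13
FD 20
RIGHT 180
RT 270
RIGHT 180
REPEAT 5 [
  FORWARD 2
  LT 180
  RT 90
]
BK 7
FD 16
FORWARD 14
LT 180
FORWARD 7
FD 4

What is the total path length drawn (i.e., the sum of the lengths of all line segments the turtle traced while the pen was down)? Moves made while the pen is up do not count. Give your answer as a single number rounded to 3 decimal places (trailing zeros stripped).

Executing turtle program step by step:
Start: pos=(0,0), heading=0, pen down
BK 13: (0,0) -> (-13,0) [heading=0, draw]
FD 20: (-13,0) -> (7,0) [heading=0, draw]
RT 180: heading 0 -> 180
RT 270: heading 180 -> 270
RT 180: heading 270 -> 90
REPEAT 5 [
  -- iteration 1/5 --
  FD 2: (7,0) -> (7,2) [heading=90, draw]
  LT 180: heading 90 -> 270
  RT 90: heading 270 -> 180
  -- iteration 2/5 --
  FD 2: (7,2) -> (5,2) [heading=180, draw]
  LT 180: heading 180 -> 0
  RT 90: heading 0 -> 270
  -- iteration 3/5 --
  FD 2: (5,2) -> (5,0) [heading=270, draw]
  LT 180: heading 270 -> 90
  RT 90: heading 90 -> 0
  -- iteration 4/5 --
  FD 2: (5,0) -> (7,0) [heading=0, draw]
  LT 180: heading 0 -> 180
  RT 90: heading 180 -> 90
  -- iteration 5/5 --
  FD 2: (7,0) -> (7,2) [heading=90, draw]
  LT 180: heading 90 -> 270
  RT 90: heading 270 -> 180
]
BK 7: (7,2) -> (14,2) [heading=180, draw]
FD 16: (14,2) -> (-2,2) [heading=180, draw]
FD 14: (-2,2) -> (-16,2) [heading=180, draw]
LT 180: heading 180 -> 0
FD 7: (-16,2) -> (-9,2) [heading=0, draw]
FD 4: (-9,2) -> (-5,2) [heading=0, draw]
Final: pos=(-5,2), heading=0, 12 segment(s) drawn

Segment lengths:
  seg 1: (0,0) -> (-13,0), length = 13
  seg 2: (-13,0) -> (7,0), length = 20
  seg 3: (7,0) -> (7,2), length = 2
  seg 4: (7,2) -> (5,2), length = 2
  seg 5: (5,2) -> (5,0), length = 2
  seg 6: (5,0) -> (7,0), length = 2
  seg 7: (7,0) -> (7,2), length = 2
  seg 8: (7,2) -> (14,2), length = 7
  seg 9: (14,2) -> (-2,2), length = 16
  seg 10: (-2,2) -> (-16,2), length = 14
  seg 11: (-16,2) -> (-9,2), length = 7
  seg 12: (-9,2) -> (-5,2), length = 4
Total = 91

Answer: 91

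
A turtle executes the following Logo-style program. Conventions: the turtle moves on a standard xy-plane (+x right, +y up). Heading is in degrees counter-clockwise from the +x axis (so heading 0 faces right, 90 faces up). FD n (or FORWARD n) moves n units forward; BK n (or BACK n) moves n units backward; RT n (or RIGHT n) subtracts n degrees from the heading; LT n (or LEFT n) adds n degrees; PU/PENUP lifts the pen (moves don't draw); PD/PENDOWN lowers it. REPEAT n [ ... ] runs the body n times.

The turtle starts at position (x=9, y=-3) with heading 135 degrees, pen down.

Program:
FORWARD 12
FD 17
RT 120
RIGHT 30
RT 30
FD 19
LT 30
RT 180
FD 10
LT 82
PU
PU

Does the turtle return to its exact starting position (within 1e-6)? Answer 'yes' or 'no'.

Executing turtle program step by step:
Start: pos=(9,-3), heading=135, pen down
FD 12: (9,-3) -> (0.515,5.485) [heading=135, draw]
FD 17: (0.515,5.485) -> (-11.506,17.506) [heading=135, draw]
RT 120: heading 135 -> 15
RT 30: heading 15 -> 345
RT 30: heading 345 -> 315
FD 19: (-11.506,17.506) -> (1.929,4.071) [heading=315, draw]
LT 30: heading 315 -> 345
RT 180: heading 345 -> 165
FD 10: (1.929,4.071) -> (-7.73,6.659) [heading=165, draw]
LT 82: heading 165 -> 247
PU: pen up
PU: pen up
Final: pos=(-7.73,6.659), heading=247, 4 segment(s) drawn

Start position: (9, -3)
Final position: (-7.73, 6.659)
Distance = 19.319; >= 1e-6 -> NOT closed

Answer: no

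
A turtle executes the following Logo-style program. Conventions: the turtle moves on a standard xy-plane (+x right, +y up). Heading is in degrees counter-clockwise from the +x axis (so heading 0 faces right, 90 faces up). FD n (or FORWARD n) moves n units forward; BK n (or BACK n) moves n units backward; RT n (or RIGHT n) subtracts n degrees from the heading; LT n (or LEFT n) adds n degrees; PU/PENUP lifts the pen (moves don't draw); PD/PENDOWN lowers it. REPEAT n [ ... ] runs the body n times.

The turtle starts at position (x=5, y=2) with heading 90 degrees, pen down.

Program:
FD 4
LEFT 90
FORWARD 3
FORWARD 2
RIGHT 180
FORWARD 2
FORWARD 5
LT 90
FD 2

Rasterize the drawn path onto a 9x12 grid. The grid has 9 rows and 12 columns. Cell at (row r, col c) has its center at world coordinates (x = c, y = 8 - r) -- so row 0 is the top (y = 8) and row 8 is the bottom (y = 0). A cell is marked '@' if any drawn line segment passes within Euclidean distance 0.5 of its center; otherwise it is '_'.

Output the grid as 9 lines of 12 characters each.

Answer: _______@____
_______@____
@@@@@@@@____
_____@______
_____@______
_____@______
_____@______
____________
____________

Derivation:
Segment 0: (5,2) -> (5,6)
Segment 1: (5,6) -> (2,6)
Segment 2: (2,6) -> (0,6)
Segment 3: (0,6) -> (2,6)
Segment 4: (2,6) -> (7,6)
Segment 5: (7,6) -> (7,8)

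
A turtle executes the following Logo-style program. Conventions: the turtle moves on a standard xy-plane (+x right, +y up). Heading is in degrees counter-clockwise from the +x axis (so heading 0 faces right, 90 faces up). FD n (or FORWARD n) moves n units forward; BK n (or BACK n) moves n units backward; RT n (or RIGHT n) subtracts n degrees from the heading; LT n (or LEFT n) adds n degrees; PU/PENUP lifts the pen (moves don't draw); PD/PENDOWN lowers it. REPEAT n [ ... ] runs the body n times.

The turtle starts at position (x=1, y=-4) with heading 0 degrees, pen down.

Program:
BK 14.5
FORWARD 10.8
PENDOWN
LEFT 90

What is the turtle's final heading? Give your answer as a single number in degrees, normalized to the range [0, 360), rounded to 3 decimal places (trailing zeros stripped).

Executing turtle program step by step:
Start: pos=(1,-4), heading=0, pen down
BK 14.5: (1,-4) -> (-13.5,-4) [heading=0, draw]
FD 10.8: (-13.5,-4) -> (-2.7,-4) [heading=0, draw]
PD: pen down
LT 90: heading 0 -> 90
Final: pos=(-2.7,-4), heading=90, 2 segment(s) drawn

Answer: 90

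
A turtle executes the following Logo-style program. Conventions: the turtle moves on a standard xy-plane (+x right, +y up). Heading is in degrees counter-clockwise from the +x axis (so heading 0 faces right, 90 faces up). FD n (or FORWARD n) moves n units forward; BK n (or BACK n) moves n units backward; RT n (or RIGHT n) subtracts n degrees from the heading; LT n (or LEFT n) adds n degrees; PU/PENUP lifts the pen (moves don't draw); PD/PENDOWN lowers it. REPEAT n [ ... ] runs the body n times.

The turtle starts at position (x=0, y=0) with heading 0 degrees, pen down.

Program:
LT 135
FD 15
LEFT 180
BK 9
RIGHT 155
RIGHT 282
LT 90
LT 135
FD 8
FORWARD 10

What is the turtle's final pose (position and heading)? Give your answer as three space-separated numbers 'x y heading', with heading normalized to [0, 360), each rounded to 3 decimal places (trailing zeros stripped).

Executing turtle program step by step:
Start: pos=(0,0), heading=0, pen down
LT 135: heading 0 -> 135
FD 15: (0,0) -> (-10.607,10.607) [heading=135, draw]
LT 180: heading 135 -> 315
BK 9: (-10.607,10.607) -> (-16.971,16.971) [heading=315, draw]
RT 155: heading 315 -> 160
RT 282: heading 160 -> 238
LT 90: heading 238 -> 328
LT 135: heading 328 -> 103
FD 8: (-16.971,16.971) -> (-18.77,24.766) [heading=103, draw]
FD 10: (-18.77,24.766) -> (-21.02,34.509) [heading=103, draw]
Final: pos=(-21.02,34.509), heading=103, 4 segment(s) drawn

Answer: -21.02 34.509 103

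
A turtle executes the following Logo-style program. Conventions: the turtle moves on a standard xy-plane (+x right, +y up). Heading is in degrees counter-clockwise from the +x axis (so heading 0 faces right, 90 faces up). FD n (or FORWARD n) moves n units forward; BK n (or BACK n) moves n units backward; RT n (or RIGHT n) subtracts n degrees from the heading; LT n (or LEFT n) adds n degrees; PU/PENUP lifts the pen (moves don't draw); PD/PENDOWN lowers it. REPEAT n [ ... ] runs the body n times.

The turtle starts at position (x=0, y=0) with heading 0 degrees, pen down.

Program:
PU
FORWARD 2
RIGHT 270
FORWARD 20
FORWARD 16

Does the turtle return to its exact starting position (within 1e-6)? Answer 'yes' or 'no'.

Answer: no

Derivation:
Executing turtle program step by step:
Start: pos=(0,0), heading=0, pen down
PU: pen up
FD 2: (0,0) -> (2,0) [heading=0, move]
RT 270: heading 0 -> 90
FD 20: (2,0) -> (2,20) [heading=90, move]
FD 16: (2,20) -> (2,36) [heading=90, move]
Final: pos=(2,36), heading=90, 0 segment(s) drawn

Start position: (0, 0)
Final position: (2, 36)
Distance = 36.056; >= 1e-6 -> NOT closed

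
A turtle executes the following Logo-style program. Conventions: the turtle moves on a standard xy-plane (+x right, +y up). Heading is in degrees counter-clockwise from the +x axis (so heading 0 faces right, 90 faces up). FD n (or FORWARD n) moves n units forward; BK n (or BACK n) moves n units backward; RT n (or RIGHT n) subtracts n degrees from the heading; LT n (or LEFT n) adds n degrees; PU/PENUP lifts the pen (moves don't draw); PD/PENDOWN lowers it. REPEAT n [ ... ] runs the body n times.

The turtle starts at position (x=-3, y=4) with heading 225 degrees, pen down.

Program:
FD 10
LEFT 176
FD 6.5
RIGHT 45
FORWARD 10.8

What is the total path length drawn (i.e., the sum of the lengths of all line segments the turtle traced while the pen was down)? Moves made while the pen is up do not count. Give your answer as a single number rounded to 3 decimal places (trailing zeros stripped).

Answer: 27.3

Derivation:
Executing turtle program step by step:
Start: pos=(-3,4), heading=225, pen down
FD 10: (-3,4) -> (-10.071,-3.071) [heading=225, draw]
LT 176: heading 225 -> 41
FD 6.5: (-10.071,-3.071) -> (-5.165,1.193) [heading=41, draw]
RT 45: heading 41 -> 356
FD 10.8: (-5.165,1.193) -> (5.608,0.44) [heading=356, draw]
Final: pos=(5.608,0.44), heading=356, 3 segment(s) drawn

Segment lengths:
  seg 1: (-3,4) -> (-10.071,-3.071), length = 10
  seg 2: (-10.071,-3.071) -> (-5.165,1.193), length = 6.5
  seg 3: (-5.165,1.193) -> (5.608,0.44), length = 10.8
Total = 27.3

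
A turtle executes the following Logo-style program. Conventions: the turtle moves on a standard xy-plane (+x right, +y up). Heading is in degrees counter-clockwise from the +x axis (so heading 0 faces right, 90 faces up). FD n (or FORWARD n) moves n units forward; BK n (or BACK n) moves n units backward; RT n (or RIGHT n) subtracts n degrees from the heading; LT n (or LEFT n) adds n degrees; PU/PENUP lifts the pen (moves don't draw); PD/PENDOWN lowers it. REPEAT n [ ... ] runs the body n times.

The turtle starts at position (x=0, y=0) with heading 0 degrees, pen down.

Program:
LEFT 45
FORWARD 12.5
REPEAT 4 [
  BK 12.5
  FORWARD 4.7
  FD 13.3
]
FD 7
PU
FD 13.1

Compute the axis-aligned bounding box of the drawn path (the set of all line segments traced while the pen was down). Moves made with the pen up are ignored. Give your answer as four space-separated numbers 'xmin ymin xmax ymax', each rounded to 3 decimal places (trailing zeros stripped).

Executing turtle program step by step:
Start: pos=(0,0), heading=0, pen down
LT 45: heading 0 -> 45
FD 12.5: (0,0) -> (8.839,8.839) [heading=45, draw]
REPEAT 4 [
  -- iteration 1/4 --
  BK 12.5: (8.839,8.839) -> (0,0) [heading=45, draw]
  FD 4.7: (0,0) -> (3.323,3.323) [heading=45, draw]
  FD 13.3: (3.323,3.323) -> (12.728,12.728) [heading=45, draw]
  -- iteration 2/4 --
  BK 12.5: (12.728,12.728) -> (3.889,3.889) [heading=45, draw]
  FD 4.7: (3.889,3.889) -> (7.212,7.212) [heading=45, draw]
  FD 13.3: (7.212,7.212) -> (16.617,16.617) [heading=45, draw]
  -- iteration 3/4 --
  BK 12.5: (16.617,16.617) -> (7.778,7.778) [heading=45, draw]
  FD 4.7: (7.778,7.778) -> (11.102,11.102) [heading=45, draw]
  FD 13.3: (11.102,11.102) -> (20.506,20.506) [heading=45, draw]
  -- iteration 4/4 --
  BK 12.5: (20.506,20.506) -> (11.667,11.667) [heading=45, draw]
  FD 4.7: (11.667,11.667) -> (14.991,14.991) [heading=45, draw]
  FD 13.3: (14.991,14.991) -> (24.395,24.395) [heading=45, draw]
]
FD 7: (24.395,24.395) -> (29.345,29.345) [heading=45, draw]
PU: pen up
FD 13.1: (29.345,29.345) -> (38.608,38.608) [heading=45, move]
Final: pos=(38.608,38.608), heading=45, 14 segment(s) drawn

Segment endpoints: x in {0, 3.323, 3.889, 7.212, 7.778, 8.839, 11.102, 11.667, 12.728, 14.991, 16.617, 20.506, 24.395, 29.345}, y in {0, 3.323, 3.889, 7.212, 7.778, 8.839, 11.102, 11.667, 12.728, 14.991, 16.617, 20.506, 24.395, 29.345}
xmin=0, ymin=0, xmax=29.345, ymax=29.345

Answer: 0 0 29.345 29.345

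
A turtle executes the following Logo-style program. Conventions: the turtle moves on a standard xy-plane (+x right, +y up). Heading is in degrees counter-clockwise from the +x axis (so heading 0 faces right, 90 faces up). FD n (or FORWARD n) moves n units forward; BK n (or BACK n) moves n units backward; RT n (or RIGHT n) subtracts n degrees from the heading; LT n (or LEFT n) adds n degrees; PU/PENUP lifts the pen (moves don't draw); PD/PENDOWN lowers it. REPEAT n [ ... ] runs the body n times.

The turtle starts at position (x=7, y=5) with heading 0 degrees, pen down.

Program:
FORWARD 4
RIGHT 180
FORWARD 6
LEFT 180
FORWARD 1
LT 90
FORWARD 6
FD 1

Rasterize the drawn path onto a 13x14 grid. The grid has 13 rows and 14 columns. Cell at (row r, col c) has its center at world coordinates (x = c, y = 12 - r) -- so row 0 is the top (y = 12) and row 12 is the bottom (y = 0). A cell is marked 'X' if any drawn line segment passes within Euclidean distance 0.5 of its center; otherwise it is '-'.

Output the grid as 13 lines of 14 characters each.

Answer: ------X-------
------X-------
------X-------
------X-------
------X-------
------X-------
------X-------
-----XXXXXXX--
--------------
--------------
--------------
--------------
--------------

Derivation:
Segment 0: (7,5) -> (11,5)
Segment 1: (11,5) -> (5,5)
Segment 2: (5,5) -> (6,5)
Segment 3: (6,5) -> (6,11)
Segment 4: (6,11) -> (6,12)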